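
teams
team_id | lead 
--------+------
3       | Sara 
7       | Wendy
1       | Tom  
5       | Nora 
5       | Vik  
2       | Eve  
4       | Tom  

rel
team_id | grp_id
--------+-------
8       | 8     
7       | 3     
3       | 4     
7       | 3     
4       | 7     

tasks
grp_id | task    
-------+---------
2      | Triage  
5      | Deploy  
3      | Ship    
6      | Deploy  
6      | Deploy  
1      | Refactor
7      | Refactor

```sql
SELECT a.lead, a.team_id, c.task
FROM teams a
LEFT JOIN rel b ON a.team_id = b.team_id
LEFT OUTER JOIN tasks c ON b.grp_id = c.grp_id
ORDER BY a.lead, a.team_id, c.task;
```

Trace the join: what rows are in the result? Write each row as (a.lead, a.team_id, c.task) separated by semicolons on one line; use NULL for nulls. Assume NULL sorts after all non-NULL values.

Step 1 — a LEFT JOIN b on team_id → 8 row(s).
Then LEFT JOIN `tasks c` on grp_id: each of those 8 rows is kept; rows whose b.grp_id has no match in c get NULL for c's columns.

(Eve, 2, NULL); (Nora, 5, NULL); (Sara, 3, NULL); (Tom, 1, NULL); (Tom, 4, Refactor); (Vik, 5, NULL); (Wendy, 7, Ship); (Wendy, 7, Ship)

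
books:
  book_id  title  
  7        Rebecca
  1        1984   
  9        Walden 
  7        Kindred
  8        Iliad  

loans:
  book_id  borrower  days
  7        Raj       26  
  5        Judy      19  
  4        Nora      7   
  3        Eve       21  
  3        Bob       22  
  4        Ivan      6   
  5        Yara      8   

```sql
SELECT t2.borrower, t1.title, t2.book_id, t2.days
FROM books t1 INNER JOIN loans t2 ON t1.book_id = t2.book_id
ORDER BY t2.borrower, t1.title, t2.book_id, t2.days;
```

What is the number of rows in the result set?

2

INNER JOIN keeps only pairs where the ON condition holds.
Matching on t1.book_id = t2.book_id.
- t1 row (book_id=7): matches 1 t2 row(s) → 1 output row(s).
- t1 row (book_id=1): no match → dropped.
- t1 row (book_id=9): no match → dropped.
- t1 row (book_id=7): matches 1 t2 row(s) → 1 output row(s).
- t1 row (book_id=8): no match → dropped.
Total: 2 rows.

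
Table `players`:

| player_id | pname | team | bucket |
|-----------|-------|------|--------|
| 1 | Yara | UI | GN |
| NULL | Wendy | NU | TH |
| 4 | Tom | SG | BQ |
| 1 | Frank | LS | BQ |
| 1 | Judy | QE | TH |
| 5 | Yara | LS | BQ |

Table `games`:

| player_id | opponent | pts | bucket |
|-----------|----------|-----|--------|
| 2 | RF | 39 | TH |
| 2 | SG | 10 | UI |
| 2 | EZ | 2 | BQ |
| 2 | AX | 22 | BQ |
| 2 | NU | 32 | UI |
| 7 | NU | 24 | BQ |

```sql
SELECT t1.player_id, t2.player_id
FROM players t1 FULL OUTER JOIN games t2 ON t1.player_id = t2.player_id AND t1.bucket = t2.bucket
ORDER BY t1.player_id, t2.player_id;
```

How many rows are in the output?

FULL OUTER JOIN keeps every row from both sides; unmatched rows get NULL for the other side's columns.
Matching on t1.player_id = t2.player_id AND t1.bucket = t2.bucket. A NULL in a compared column never satisfies the condition.
- t1[0] player_id=1, bucket=GN → no match; kept with NULLs on the t2 side.
- t1[1] player_id=NULL, bucket=TH → no match; kept with NULLs on the t2 side.
- t1[2] player_id=4, bucket=BQ → no match; kept with NULLs on the t2 side.
- t1[3] player_id=1, bucket=BQ → no match; kept with NULLs on the t2 side.
- t1[4] player_id=1, bucket=TH → no match; kept with NULLs on the t2 side.
- t1[5] player_id=5, bucket=BQ → no match; kept with NULLs on the t2 side.
- 6 t2 row(s) had no t1 match → kept, t1 columns NULL.
Total: 0 matched + 12 padded = 12 rows.

12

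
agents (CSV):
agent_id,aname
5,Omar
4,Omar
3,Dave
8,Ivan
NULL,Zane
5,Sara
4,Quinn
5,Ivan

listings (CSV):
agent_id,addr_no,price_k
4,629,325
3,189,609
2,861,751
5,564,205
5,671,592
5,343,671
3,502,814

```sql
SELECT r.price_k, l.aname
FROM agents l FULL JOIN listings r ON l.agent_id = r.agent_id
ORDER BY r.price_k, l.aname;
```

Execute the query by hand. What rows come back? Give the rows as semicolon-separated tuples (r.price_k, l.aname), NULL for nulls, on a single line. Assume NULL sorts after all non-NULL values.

FULL OUTER JOIN keeps every row from both sides; unmatched rows get NULL for the other side's columns.
Matching on l.agent_id = r.agent_id. A NULL in a compared column never satisfies the condition.
- l row (agent_id=5): matches 3 r row(s) → 3 output row(s).
- l row (agent_id=4): matches 1 r row(s) → 1 output row(s).
- l row (agent_id=3): matches 2 r row(s) → 2 output row(s).
- l row (agent_id=8): no match → kept, r columns NULL.
- l row (agent_id=NULL): no match → kept, r columns NULL.
- l row (agent_id=5): matches 3 r row(s) → 3 output row(s).
- l row (agent_id=4): matches 1 r row(s) → 1 output row(s).
- l row (agent_id=5): matches 3 r row(s) → 3 output row(s).
- plus 1 unmatched r row(s), each kept with NULL l columns.

(205, Ivan); (205, Omar); (205, Sara); (325, Omar); (325, Quinn); (592, Ivan); (592, Omar); (592, Sara); (609, Dave); (671, Ivan); (671, Omar); (671, Sara); (751, NULL); (814, Dave); (NULL, Ivan); (NULL, Zane)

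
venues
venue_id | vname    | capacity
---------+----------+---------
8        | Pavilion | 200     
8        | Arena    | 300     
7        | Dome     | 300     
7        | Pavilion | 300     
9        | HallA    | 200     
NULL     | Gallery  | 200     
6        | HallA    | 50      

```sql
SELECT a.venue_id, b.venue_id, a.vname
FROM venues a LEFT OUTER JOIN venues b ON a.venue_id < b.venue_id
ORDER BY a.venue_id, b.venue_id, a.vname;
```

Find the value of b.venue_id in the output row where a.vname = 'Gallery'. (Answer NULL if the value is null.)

NULL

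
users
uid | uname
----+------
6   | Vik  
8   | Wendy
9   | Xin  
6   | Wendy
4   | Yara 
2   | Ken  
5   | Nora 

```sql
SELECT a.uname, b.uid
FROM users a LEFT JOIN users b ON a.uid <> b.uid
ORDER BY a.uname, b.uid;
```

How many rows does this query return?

LEFT JOIN keeps every row from `users a`; unmatched rows get NULL for `users b`'s columns.
Matching on a.uid <> b.uid.
Matched pairs: 40; unmatched a rows kept: 0.
Total: 40 rows.

40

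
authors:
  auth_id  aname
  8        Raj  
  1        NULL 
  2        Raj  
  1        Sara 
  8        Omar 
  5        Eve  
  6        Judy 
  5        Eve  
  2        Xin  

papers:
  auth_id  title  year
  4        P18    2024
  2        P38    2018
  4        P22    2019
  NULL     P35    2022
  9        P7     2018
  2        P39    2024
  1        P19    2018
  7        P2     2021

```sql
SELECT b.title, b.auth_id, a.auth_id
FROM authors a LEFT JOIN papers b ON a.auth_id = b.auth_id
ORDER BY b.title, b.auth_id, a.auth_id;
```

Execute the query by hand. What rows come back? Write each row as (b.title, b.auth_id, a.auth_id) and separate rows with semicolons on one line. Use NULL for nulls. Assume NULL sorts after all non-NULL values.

LEFT JOIN keeps every row from `authors`; unmatched rows get NULL for `papers`'s columns.
Matching on a.auth_id = b.auth_id. A NULL in a compared column never satisfies the condition.
- auth_id=8: no b row matches, row kept with b columns NULL.
- auth_id=1: 1 matching b row(s), so 1 row(s) emitted.
- auth_id=2: 2 matching b row(s), so 2 row(s) emitted.
- auth_id=1: 1 matching b row(s), so 1 row(s) emitted.
- auth_id=8: no b row matches, row kept with b columns NULL.
- auth_id=5: no b row matches, row kept with b columns NULL.
- auth_id=6: no b row matches, row kept with b columns NULL.
- auth_id=5: no b row matches, row kept with b columns NULL.
- auth_id=2: 2 matching b row(s), so 2 row(s) emitted.

(P19, 1, 1); (P19, 1, 1); (P38, 2, 2); (P38, 2, 2); (P39, 2, 2); (P39, 2, 2); (NULL, NULL, 5); (NULL, NULL, 5); (NULL, NULL, 6); (NULL, NULL, 8); (NULL, NULL, 8)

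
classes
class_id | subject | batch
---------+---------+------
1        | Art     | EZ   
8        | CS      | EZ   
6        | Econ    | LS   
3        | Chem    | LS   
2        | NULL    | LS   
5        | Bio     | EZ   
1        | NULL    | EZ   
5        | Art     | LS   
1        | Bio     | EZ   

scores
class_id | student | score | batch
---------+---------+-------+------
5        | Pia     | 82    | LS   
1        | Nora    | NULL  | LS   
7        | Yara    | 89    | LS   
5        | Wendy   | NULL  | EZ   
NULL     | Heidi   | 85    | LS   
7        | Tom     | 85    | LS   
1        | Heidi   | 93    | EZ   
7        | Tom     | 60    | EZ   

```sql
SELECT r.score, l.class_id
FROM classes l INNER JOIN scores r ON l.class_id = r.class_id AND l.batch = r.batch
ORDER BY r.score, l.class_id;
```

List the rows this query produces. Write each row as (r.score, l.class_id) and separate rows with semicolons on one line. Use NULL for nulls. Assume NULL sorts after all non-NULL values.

INNER JOIN keeps only pairs where the ON condition holds.
Matching on l.class_id = r.class_id AND l.batch = r.batch. A NULL in a compared column never satisfies the condition.
- l[0] class_id=1, batch=EZ → 1 match(es) in r → 1 row(s).
- l[1] class_id=8, batch=EZ → no match; dropped.
- l[2] class_id=6, batch=LS → no match; dropped.
- l[3] class_id=3, batch=LS → no match; dropped.
- l[4] class_id=2, batch=LS → no match; dropped.
- l[5] class_id=5, batch=EZ → 1 match(es) in r → 1 row(s).
- l[6] class_id=1, batch=EZ → 1 match(es) in r → 1 row(s).
- l[7] class_id=5, batch=LS → 1 match(es) in r → 1 row(s).
- l[8] class_id=1, batch=EZ → 1 match(es) in r → 1 row(s).
After projecting and ordering:
r.score | l.class_id
82 | 5
93 | 1
93 | 1
93 | 1
NULL | 5

(82, 5); (93, 1); (93, 1); (93, 1); (NULL, 5)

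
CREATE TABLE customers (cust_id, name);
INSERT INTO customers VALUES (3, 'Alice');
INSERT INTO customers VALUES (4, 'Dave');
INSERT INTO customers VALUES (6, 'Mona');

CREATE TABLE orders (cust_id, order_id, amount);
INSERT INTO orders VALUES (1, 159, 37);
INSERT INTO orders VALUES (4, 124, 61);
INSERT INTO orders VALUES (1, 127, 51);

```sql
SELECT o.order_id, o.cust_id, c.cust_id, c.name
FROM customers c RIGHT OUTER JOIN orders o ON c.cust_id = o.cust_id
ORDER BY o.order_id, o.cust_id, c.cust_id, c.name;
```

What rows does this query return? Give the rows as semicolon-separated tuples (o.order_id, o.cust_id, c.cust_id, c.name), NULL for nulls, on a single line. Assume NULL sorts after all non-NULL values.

(124, 4, 4, Dave); (127, 1, NULL, NULL); (159, 1, NULL, NULL)

RIGHT JOIN keeps every row from `orders`; unmatched rows get NULL for `customers`'s columns.
Matching on c.cust_id = o.cust_id.
- c row (cust_id=3): no match.
- c row (cust_id=4): matches 1 o row(s) → 1 output row(s).
- c row (cust_id=6): no match.
- 2 row(s) from o found no c partner → padded with NULL.
After projecting and ordering:
o.order_id | o.cust_id | c.cust_id | c.name
124 | 4 | 4 | Dave
127 | 1 | NULL | NULL
159 | 1 | NULL | NULL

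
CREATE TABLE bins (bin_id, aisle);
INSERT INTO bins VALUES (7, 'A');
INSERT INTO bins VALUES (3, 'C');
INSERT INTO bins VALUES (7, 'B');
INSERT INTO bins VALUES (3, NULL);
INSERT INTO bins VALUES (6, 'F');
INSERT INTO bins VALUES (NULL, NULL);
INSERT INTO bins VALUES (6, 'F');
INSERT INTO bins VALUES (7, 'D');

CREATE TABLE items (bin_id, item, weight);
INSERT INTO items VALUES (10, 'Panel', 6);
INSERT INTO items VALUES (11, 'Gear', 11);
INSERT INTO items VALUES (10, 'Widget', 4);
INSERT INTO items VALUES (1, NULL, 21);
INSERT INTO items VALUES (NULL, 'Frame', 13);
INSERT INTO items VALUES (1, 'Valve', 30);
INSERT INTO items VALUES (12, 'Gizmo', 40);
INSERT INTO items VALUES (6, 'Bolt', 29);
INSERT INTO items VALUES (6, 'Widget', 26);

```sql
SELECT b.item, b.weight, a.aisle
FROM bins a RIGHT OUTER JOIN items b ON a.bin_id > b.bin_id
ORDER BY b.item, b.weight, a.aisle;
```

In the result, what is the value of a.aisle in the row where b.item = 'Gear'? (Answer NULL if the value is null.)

RIGHT JOIN keeps every row from `items`; unmatched rows get NULL for `bins`'s columns.
Matching on a.bin_id > b.bin_id. A NULL in a compared column never satisfies the condition.
- a row (bin_id=7): matches 4 b row(s) → 4 output row(s).
- a row (bin_id=3): matches 2 b row(s) → 2 output row(s).
- a row (bin_id=7): matches 4 b row(s) → 4 output row(s).
- a row (bin_id=3): matches 2 b row(s) → 2 output row(s).
- a row (bin_id=6): matches 2 b row(s) → 2 output row(s).
- a row (bin_id=NULL): no match.
- a row (bin_id=6): matches 2 b row(s) → 2 output row(s).
- a row (bin_id=7): matches 4 b row(s) → 4 output row(s).
- 5 b row(s) had no a match → kept, a columns NULL.

NULL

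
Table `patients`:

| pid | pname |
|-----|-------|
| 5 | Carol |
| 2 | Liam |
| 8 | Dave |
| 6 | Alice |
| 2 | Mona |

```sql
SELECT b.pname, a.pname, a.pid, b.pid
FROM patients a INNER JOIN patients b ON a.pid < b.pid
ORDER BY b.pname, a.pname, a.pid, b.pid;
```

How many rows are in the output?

INNER JOIN keeps only pairs where the ON condition holds.
Matching on a.pid < b.pid.
- a (pid=5) pairs with 2 row(s) of b.
- a (pid=2) pairs with 3 row(s) of b.
- a (pid=8) has no partner → excluded.
- a (pid=6) pairs with 1 row(s) of b.
- a (pid=2) pairs with 3 row(s) of b.
Total: 9 rows.

9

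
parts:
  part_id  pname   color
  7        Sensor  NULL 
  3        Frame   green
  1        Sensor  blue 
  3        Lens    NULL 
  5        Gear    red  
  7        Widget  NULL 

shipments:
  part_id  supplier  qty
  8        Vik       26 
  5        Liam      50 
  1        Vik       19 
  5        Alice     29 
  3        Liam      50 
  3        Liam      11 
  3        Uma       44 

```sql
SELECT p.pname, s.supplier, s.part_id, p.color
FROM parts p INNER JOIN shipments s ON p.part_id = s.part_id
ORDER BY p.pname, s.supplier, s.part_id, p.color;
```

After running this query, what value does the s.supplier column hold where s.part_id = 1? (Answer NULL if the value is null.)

Vik

INNER JOIN keeps only pairs where the ON condition holds.
Matching on p.part_id = s.part_id.
- part_id=7: no matching s row, dropped.
- part_id=3: 3 matching s row(s), so 3 row(s) emitted.
- part_id=1: 1 matching s row(s), so 1 row(s) emitted.
- part_id=3: 3 matching s row(s), so 3 row(s) emitted.
- part_id=5: 2 matching s row(s), so 2 row(s) emitted.
- part_id=7: no matching s row, dropped.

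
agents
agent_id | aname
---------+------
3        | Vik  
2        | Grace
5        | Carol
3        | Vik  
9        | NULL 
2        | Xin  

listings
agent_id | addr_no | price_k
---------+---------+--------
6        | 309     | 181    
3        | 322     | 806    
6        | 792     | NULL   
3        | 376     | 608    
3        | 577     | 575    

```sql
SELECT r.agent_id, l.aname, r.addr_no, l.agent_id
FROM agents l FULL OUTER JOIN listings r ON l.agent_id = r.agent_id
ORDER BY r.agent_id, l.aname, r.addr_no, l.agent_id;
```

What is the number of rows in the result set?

12

FULL OUTER JOIN keeps every row from both sides; unmatched rows get NULL for the other side's columns.
Matching on l.agent_id = r.agent_id.
- l (agent_id=3) pairs with 3 row(s) of r.
- l (agent_id=2) has no partner → padded with NULL.
- l (agent_id=5) has no partner → padded with NULL.
- l (agent_id=3) pairs with 3 row(s) of r.
- l (agent_id=9) has no partner → padded with NULL.
- l (agent_id=2) has no partner → padded with NULL.
- 2 r row(s) had no l match → kept, l columns NULL.
Total: 6 matched + 6 padded = 12 rows.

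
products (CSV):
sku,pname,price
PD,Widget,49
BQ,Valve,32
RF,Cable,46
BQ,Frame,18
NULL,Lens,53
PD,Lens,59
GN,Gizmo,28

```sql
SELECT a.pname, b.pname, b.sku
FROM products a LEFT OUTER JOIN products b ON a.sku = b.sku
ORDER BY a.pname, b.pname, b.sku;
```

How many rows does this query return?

LEFT JOIN keeps every row from `products a`; unmatched rows get NULL for `products b`'s columns.
Matching on a.sku = b.sku. A NULL in a compared column never satisfies the condition.
- a row (sku=PD): matches 2 b row(s) → 2 output row(s).
- a row (sku=BQ): matches 2 b row(s) → 2 output row(s).
- a row (sku=RF): matches 1 b row(s) → 1 output row(s).
- a row (sku=BQ): matches 2 b row(s) → 2 output row(s).
- a row (sku=NULL): no match → kept, b columns NULL.
- a row (sku=PD): matches 2 b row(s) → 2 output row(s).
- a row (sku=GN): matches 1 b row(s) → 1 output row(s).
Total: 10 matched + 1 padded = 11 rows.

11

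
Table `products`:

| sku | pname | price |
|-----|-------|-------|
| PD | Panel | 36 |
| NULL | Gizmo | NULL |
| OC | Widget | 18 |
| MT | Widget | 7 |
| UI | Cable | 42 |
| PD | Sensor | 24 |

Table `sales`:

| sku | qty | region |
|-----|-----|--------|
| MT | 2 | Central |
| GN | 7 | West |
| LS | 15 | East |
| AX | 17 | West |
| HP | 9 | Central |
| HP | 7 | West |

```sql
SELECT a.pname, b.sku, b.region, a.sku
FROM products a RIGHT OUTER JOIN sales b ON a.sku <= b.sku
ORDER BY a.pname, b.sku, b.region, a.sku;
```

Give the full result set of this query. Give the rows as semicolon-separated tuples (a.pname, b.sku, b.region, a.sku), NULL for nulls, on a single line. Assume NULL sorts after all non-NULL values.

RIGHT JOIN keeps every row from `sales`; unmatched rows get NULL for `products`'s columns.
Matching on a.sku <= b.sku. A NULL in a compared column never satisfies the condition.
- a (sku=PD) has no partner in b.
- a (sku=NULL) has no partner in b.
- a (sku=OC) has no partner in b.
- a (sku=MT) pairs with 1 row(s) of b.
- a (sku=UI) has no partner in b.
- a (sku=PD) has no partner in b.
- plus 5 unmatched b row(s), each kept with NULL a columns.
After projecting and ordering:
a.pname | b.sku | b.region | a.sku
Widget | MT | Central | MT
NULL | AX | West | NULL
NULL | GN | West | NULL
NULL | HP | Central | NULL
NULL | HP | West | NULL
NULL | LS | East | NULL

(Widget, MT, Central, MT); (NULL, AX, West, NULL); (NULL, GN, West, NULL); (NULL, HP, Central, NULL); (NULL, HP, West, NULL); (NULL, LS, East, NULL)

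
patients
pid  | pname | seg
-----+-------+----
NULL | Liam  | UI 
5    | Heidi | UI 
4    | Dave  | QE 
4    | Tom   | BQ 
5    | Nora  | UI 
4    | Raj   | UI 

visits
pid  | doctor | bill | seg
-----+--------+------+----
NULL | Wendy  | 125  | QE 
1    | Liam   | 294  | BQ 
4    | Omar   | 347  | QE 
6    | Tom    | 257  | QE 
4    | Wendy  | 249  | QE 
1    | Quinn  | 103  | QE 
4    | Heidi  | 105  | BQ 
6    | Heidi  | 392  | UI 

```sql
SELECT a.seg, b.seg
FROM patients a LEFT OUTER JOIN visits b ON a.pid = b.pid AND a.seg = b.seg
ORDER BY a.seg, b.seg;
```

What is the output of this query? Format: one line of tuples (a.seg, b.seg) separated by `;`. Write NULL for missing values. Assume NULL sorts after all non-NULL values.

(BQ, BQ); (QE, QE); (QE, QE); (UI, NULL); (UI, NULL); (UI, NULL); (UI, NULL)

LEFT JOIN keeps every row from `patients`; unmatched rows get NULL for `visits`'s columns.
Matching on a.pid = b.pid AND a.seg = b.seg. A NULL in a compared column never satisfies the condition.
Matched pairs: 3; unmatched a rows kept: 4.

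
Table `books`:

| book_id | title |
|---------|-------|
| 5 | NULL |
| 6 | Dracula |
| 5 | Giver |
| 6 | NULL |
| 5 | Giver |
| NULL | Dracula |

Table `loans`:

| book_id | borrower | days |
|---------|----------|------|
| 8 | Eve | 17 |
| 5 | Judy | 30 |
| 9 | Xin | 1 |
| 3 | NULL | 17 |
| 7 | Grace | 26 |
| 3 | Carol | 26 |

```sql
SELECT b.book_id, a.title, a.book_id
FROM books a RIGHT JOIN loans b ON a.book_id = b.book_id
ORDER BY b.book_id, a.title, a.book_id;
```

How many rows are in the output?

RIGHT JOIN keeps every row from `loans`; unmatched rows get NULL for `books`'s columns.
Matching on a.book_id = b.book_id. A NULL in a compared column never satisfies the condition.
- a[0] book_id=5 → 1 match(es) in b → 1 row(s).
- a[1] book_id=6 → no match.
- a[2] book_id=5 → 1 match(es) in b → 1 row(s).
- a[3] book_id=6 → no match.
- a[4] book_id=5 → 1 match(es) in b → 1 row(s).
- a[5] book_id=NULL → no match.
- plus 5 unmatched b row(s), each kept with NULL a columns.
Total: 3 matched + 5 padded = 8 rows.

8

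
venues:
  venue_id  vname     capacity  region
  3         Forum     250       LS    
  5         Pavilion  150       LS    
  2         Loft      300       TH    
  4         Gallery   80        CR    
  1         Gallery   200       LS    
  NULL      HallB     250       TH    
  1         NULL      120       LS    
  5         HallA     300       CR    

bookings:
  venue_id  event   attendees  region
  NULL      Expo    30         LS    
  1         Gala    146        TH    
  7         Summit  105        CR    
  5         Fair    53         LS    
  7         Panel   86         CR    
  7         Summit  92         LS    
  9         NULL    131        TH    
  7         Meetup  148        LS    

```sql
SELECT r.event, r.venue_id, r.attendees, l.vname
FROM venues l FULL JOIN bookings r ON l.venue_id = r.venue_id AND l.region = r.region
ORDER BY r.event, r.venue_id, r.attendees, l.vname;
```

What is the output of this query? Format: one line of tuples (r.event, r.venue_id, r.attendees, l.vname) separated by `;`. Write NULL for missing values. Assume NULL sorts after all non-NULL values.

(Expo, NULL, 30, NULL); (Fair, 5, 53, Pavilion); (Gala, 1, 146, NULL); (Meetup, 7, 148, NULL); (Panel, 7, 86, NULL); (Summit, 7, 92, NULL); (Summit, 7, 105, NULL); (NULL, 9, 131, NULL); (NULL, NULL, NULL, Forum); (NULL, NULL, NULL, Gallery); (NULL, NULL, NULL, Gallery); (NULL, NULL, NULL, HallA); (NULL, NULL, NULL, HallB); (NULL, NULL, NULL, Loft); (NULL, NULL, NULL, NULL)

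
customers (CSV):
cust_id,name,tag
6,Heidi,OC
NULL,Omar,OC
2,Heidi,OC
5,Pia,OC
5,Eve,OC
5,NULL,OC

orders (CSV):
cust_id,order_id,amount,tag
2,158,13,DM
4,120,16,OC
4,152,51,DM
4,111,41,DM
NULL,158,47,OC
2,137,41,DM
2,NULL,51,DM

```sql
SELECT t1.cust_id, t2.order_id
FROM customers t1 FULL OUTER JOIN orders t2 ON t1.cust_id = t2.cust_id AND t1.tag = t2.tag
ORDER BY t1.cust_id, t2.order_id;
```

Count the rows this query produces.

FULL OUTER JOIN keeps every row from both sides; unmatched rows get NULL for the other side's columns.
Matching on t1.cust_id = t2.cust_id AND t1.tag = t2.tag. A NULL in a compared column never satisfies the condition.
Matched pairs: 0; unmatched t1 rows kept: 6; unmatched t2 rows kept: 7.
Total: 0 matched + 13 padded = 13 rows.

13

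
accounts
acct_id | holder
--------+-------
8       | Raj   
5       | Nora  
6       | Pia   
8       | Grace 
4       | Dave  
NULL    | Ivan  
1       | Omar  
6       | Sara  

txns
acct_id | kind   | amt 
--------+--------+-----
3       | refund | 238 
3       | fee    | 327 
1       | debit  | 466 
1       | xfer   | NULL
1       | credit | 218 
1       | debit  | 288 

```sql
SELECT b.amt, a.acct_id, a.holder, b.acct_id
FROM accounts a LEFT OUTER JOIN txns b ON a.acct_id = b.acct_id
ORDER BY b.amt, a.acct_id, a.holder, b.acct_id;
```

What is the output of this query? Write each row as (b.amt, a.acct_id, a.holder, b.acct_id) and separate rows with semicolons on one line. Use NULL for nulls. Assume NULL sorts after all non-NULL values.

LEFT JOIN keeps every row from `accounts`; unmatched rows get NULL for `txns`'s columns.
Matching on a.acct_id = b.acct_id. A NULL in a compared column never satisfies the condition.
Matched pairs: 4; unmatched a rows kept: 7.

(218, 1, Omar, 1); (288, 1, Omar, 1); (466, 1, Omar, 1); (NULL, 1, Omar, 1); (NULL, 4, Dave, NULL); (NULL, 5, Nora, NULL); (NULL, 6, Pia, NULL); (NULL, 6, Sara, NULL); (NULL, 8, Grace, NULL); (NULL, 8, Raj, NULL); (NULL, NULL, Ivan, NULL)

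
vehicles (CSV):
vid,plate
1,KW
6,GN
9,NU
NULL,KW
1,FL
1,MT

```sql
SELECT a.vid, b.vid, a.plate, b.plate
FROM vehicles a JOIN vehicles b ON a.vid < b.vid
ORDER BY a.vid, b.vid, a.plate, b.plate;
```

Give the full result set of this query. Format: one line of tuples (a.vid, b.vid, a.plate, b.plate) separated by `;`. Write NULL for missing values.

(1, 6, FL, GN); (1, 6, KW, GN); (1, 6, MT, GN); (1, 9, FL, NU); (1, 9, KW, NU); (1, 9, MT, NU); (6, 9, GN, NU)

INNER JOIN keeps only pairs where the ON condition holds.
Matching on a.vid < b.vid. A NULL in a compared column never satisfies the condition.
Matched pairs: 7.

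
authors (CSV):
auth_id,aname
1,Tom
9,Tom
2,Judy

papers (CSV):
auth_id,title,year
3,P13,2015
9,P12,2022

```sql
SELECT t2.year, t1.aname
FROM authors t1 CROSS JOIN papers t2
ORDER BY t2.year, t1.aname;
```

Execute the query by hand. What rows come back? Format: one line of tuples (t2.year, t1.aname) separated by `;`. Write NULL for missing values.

CROSS JOIN pairs every row of `authors` with every row of `papers`: 3 × 2 = 6 rows.
After projecting and ordering:
t2.year | t1.aname
2015 | Judy
2015 | Tom
2015 | Tom
2022 | Judy
2022 | Tom
2022 | Tom

(2015, Judy); (2015, Tom); (2015, Tom); (2022, Judy); (2022, Tom); (2022, Tom)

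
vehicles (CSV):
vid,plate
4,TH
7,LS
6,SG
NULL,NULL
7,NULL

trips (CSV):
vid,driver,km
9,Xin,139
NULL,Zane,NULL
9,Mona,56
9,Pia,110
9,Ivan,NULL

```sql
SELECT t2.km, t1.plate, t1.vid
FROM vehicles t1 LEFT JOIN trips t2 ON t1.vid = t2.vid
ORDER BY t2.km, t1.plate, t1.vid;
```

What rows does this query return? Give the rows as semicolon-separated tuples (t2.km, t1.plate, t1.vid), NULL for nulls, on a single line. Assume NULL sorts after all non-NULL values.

LEFT JOIN keeps every row from `vehicles`; unmatched rows get NULL for `trips`'s columns.
Matching on t1.vid = t2.vid. A NULL in a compared column never satisfies the condition.
Matched pairs: 0; unmatched t1 rows kept: 5.

(NULL, LS, 7); (NULL, SG, 6); (NULL, TH, 4); (NULL, NULL, 7); (NULL, NULL, NULL)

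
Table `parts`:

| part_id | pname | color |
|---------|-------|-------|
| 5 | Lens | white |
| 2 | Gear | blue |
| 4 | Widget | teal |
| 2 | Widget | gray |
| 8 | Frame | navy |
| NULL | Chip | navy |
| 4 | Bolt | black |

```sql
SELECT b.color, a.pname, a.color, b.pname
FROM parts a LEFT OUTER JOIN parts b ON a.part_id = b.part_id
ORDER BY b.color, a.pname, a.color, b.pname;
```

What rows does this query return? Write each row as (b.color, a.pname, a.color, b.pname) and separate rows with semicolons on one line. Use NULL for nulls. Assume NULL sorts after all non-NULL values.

LEFT JOIN keeps every row from `parts a`; unmatched rows get NULL for `parts b`'s columns.
Matching on a.part_id = b.part_id. A NULL in a compared column never satisfies the condition.
- a (part_id=5) pairs with 1 row(s) of b.
- a (part_id=2) pairs with 2 row(s) of b.
- a (part_id=4) pairs with 2 row(s) of b.
- a (part_id=2) pairs with 2 row(s) of b.
- a (part_id=8) pairs with 1 row(s) of b.
- a (part_id=NULL) has no partner → padded with NULL.
- a (part_id=4) pairs with 2 row(s) of b.

(black, Bolt, black, Bolt); (black, Widget, teal, Bolt); (blue, Gear, blue, Gear); (blue, Widget, gray, Gear); (gray, Gear, blue, Widget); (gray, Widget, gray, Widget); (navy, Frame, navy, Frame); (teal, Bolt, black, Widget); (teal, Widget, teal, Widget); (white, Lens, white, Lens); (NULL, Chip, navy, NULL)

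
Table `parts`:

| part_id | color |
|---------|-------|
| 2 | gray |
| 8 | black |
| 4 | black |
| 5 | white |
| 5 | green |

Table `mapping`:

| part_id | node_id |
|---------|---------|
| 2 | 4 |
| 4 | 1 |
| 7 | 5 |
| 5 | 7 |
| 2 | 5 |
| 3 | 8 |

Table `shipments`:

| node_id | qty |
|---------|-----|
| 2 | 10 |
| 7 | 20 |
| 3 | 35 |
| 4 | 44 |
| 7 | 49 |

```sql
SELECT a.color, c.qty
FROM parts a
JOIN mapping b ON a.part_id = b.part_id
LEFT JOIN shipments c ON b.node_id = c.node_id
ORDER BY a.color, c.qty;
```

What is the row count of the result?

Joins associate left-to-right: parts INNER JOIN mapping on part_id gives 5 intermediate row(s).
Then LEFT JOIN `shipments c` on node_id: each of those 5 rows is kept; rows whose b.node_id has no match in c get NULL for c's columns.
Result: 7 row(s).

7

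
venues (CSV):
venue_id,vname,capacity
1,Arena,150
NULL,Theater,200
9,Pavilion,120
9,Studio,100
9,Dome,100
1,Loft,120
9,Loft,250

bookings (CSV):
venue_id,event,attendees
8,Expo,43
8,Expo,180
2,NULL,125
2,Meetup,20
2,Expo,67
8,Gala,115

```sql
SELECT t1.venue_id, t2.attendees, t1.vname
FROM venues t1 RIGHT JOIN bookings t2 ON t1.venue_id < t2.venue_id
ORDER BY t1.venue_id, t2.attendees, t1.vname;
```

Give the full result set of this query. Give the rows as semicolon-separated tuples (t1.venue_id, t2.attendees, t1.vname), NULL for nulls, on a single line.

(1, 20, Arena); (1, 20, Loft); (1, 43, Arena); (1, 43, Loft); (1, 67, Arena); (1, 67, Loft); (1, 115, Arena); (1, 115, Loft); (1, 125, Arena); (1, 125, Loft); (1, 180, Arena); (1, 180, Loft)

RIGHT JOIN keeps every row from `bookings`; unmatched rows get NULL for `venues`'s columns.
Matching on t1.venue_id < t2.venue_id. A NULL in a compared column never satisfies the condition.
- t1 row (venue_id=1): matches 6 t2 row(s) → 6 output row(s).
- t1 row (venue_id=NULL): no match.
- t1 row (venue_id=9): no match.
- t1 row (venue_id=9): no match.
- t1 row (venue_id=9): no match.
- t1 row (venue_id=1): matches 6 t2 row(s) → 6 output row(s).
- t1 row (venue_id=9): no match.
- every t2 row matched at least one t1 row.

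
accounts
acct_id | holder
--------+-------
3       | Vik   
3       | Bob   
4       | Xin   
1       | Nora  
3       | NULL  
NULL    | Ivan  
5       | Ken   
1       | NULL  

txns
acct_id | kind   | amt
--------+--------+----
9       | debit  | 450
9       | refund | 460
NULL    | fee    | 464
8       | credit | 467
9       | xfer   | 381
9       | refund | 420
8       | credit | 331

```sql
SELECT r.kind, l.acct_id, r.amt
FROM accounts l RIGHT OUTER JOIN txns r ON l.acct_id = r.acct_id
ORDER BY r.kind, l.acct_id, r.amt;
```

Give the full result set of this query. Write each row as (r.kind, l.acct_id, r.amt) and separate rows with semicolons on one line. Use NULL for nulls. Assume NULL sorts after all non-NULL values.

(credit, NULL, 331); (credit, NULL, 467); (debit, NULL, 450); (fee, NULL, 464); (refund, NULL, 420); (refund, NULL, 460); (xfer, NULL, 381)

RIGHT JOIN keeps every row from `txns`; unmatched rows get NULL for `accounts`'s columns.
Matching on l.acct_id = r.acct_id. A NULL in a compared column never satisfies the condition.
Matched pairs: 0; unmatched r rows kept: 7.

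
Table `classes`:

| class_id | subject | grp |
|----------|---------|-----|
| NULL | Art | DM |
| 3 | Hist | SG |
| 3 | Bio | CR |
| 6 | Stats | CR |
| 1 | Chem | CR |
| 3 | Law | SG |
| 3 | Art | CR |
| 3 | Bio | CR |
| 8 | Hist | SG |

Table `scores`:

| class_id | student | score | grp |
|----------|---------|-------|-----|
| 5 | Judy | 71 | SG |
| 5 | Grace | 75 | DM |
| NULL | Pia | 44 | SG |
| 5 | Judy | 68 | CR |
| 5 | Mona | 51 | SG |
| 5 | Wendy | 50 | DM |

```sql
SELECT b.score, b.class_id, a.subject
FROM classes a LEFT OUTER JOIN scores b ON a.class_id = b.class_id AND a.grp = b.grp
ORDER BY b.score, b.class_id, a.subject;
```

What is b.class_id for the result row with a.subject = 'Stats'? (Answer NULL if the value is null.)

LEFT JOIN keeps every row from `classes`; unmatched rows get NULL for `scores`'s columns.
Matching on a.class_id = b.class_id AND a.grp = b.grp. A NULL in a compared column never satisfies the condition.
- a (class_id=NULL, grp=DM) has no partner → padded with NULL.
- a (class_id=3, grp=SG) has no partner → padded with NULL.
- a (class_id=3, grp=CR) has no partner → padded with NULL.
- a (class_id=6, grp=CR) has no partner → padded with NULL.
- a (class_id=1, grp=CR) has no partner → padded with NULL.
- a (class_id=3, grp=SG) has no partner → padded with NULL.
- a (class_id=3, grp=CR) has no partner → padded with NULL.
- a (class_id=3, grp=CR) has no partner → padded with NULL.
- a (class_id=8, grp=SG) has no partner → padded with NULL.

NULL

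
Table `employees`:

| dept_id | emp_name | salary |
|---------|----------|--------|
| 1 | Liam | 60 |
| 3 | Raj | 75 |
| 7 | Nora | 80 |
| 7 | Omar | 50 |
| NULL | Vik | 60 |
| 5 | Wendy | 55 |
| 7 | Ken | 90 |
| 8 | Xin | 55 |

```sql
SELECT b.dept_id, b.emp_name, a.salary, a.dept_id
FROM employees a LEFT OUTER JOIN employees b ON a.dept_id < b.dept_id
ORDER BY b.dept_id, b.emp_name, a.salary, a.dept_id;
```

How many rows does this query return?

LEFT JOIN keeps every row from `employees a`; unmatched rows get NULL for `employees b`'s columns.
Matching on a.dept_id < b.dept_id. A NULL in a compared column never satisfies the condition.
- a row (dept_id=1): matches 6 b row(s) → 6 output row(s).
- a row (dept_id=3): matches 5 b row(s) → 5 output row(s).
- a row (dept_id=7): matches 1 b row(s) → 1 output row(s).
- a row (dept_id=7): matches 1 b row(s) → 1 output row(s).
- a row (dept_id=NULL): no match → kept, b columns NULL.
- a row (dept_id=5): matches 4 b row(s) → 4 output row(s).
- a row (dept_id=7): matches 1 b row(s) → 1 output row(s).
- a row (dept_id=8): no match → kept, b columns NULL.
Total: 18 matched + 2 padded = 20 rows.

20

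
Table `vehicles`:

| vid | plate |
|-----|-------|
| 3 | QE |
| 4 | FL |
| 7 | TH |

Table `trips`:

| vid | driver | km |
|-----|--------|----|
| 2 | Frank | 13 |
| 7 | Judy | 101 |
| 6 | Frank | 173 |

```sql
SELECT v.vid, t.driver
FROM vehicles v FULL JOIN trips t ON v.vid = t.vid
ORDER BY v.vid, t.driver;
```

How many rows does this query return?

FULL OUTER JOIN keeps every row from both sides; unmatched rows get NULL for the other side's columns.
Matching on v.vid = t.vid.
Matched pairs: 1; unmatched v rows kept: 2; unmatched t rows kept: 2.
Total: 1 matched + 4 padded = 5 rows.

5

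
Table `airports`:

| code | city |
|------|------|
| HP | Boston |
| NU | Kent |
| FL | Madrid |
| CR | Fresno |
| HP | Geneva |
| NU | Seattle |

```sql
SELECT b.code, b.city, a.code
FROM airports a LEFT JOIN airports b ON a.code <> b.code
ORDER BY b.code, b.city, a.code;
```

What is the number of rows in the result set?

26

LEFT JOIN keeps every row from `airports a`; unmatched rows get NULL for `airports b`'s columns.
Matching on a.code <> b.code.
Matched pairs: 26; unmatched a rows kept: 0.
Total: 26 rows.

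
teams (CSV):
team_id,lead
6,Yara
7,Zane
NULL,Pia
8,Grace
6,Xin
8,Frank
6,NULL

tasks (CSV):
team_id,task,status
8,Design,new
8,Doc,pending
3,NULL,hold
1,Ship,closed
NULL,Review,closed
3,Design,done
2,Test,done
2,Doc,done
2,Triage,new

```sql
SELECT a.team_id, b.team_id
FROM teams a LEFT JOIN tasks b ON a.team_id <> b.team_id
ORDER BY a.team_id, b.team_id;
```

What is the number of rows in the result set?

45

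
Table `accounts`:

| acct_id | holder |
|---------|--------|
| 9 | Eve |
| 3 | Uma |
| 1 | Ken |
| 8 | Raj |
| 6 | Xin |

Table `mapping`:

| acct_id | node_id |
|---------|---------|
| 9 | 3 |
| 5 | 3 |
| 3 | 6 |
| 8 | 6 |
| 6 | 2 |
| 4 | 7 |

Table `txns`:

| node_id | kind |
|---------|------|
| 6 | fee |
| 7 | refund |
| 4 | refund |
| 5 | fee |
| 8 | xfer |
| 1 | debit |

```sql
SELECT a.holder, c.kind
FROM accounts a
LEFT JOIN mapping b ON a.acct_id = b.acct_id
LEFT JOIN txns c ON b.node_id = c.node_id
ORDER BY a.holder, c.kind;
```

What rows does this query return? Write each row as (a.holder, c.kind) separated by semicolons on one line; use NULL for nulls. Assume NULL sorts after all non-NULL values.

(Eve, NULL); (Ken, NULL); (Raj, fee); (Uma, fee); (Xin, NULL)

Joins associate left-to-right: accounts LEFT JOIN mapping on acct_id gives 5 intermediate row(s).
Then LEFT JOIN `txns c` on node_id: each of those 5 rows is kept; rows whose b.node_id has no match in c get NULL for c's columns.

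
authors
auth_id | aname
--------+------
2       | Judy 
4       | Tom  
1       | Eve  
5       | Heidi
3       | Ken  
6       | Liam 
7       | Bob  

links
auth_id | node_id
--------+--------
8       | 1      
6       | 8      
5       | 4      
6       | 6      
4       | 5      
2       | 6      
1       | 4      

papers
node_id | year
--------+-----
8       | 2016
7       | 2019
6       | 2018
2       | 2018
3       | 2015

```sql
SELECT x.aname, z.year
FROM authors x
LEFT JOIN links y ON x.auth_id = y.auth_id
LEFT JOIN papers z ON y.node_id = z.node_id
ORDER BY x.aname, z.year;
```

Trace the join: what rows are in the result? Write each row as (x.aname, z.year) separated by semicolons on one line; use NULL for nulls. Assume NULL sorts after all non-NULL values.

Step 1 — x LEFT JOIN y on auth_id → 8 row(s).
Then LEFT JOIN `papers z` on node_id: each of those 8 rows is kept; rows whose y.node_id has no match in z get NULL for z's columns.

(Bob, NULL); (Eve, NULL); (Heidi, NULL); (Judy, 2018); (Ken, NULL); (Liam, 2016); (Liam, 2018); (Tom, NULL)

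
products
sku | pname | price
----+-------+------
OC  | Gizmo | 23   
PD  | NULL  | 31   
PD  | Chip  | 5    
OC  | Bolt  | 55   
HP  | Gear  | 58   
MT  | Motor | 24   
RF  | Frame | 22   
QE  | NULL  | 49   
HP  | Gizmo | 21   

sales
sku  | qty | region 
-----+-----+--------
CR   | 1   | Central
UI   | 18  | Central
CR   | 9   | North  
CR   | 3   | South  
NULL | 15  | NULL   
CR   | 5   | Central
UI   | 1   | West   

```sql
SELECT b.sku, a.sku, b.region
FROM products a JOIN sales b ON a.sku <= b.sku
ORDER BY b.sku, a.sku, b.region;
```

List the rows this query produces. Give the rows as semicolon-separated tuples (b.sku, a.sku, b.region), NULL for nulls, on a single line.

INNER JOIN keeps only pairs where the ON condition holds.
Matching on a.sku <= b.sku. A NULL in a compared column never satisfies the condition.
- sku=OC: 2 matching b row(s), so 2 row(s) emitted.
- sku=PD: 2 matching b row(s), so 2 row(s) emitted.
- sku=PD: 2 matching b row(s), so 2 row(s) emitted.
- sku=OC: 2 matching b row(s), so 2 row(s) emitted.
- sku=HP: 2 matching b row(s), so 2 row(s) emitted.
- sku=MT: 2 matching b row(s), so 2 row(s) emitted.
- sku=RF: 2 matching b row(s), so 2 row(s) emitted.
- sku=QE: 2 matching b row(s), so 2 row(s) emitted.
- sku=HP: 2 matching b row(s), so 2 row(s) emitted.

(UI, HP, Central); (UI, HP, Central); (UI, HP, West); (UI, HP, West); (UI, MT, Central); (UI, MT, West); (UI, OC, Central); (UI, OC, Central); (UI, OC, West); (UI, OC, West); (UI, PD, Central); (UI, PD, Central); (UI, PD, West); (UI, PD, West); (UI, QE, Central); (UI, QE, West); (UI, RF, Central); (UI, RF, West)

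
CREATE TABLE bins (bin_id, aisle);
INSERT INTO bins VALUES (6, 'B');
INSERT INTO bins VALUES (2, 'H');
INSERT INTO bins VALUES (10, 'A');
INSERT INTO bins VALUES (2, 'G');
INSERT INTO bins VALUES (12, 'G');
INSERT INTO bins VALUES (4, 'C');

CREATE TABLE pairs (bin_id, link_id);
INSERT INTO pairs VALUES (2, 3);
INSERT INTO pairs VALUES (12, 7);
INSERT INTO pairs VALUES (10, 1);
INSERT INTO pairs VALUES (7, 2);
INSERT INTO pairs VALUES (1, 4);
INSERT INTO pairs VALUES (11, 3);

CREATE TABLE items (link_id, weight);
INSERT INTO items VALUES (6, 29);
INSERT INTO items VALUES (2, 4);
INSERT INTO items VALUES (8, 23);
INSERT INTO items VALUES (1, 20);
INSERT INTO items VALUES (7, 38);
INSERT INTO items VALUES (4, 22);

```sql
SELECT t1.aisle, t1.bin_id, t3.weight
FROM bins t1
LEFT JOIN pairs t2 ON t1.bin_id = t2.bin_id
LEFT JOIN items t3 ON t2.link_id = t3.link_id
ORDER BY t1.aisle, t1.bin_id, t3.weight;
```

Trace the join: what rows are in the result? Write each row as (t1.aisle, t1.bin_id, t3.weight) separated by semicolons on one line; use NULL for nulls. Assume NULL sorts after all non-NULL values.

Evaluate left to right. First `bins t1 LEFT JOIN pairs t2` on bin_id: 6 row(s).
Then LEFT JOIN `items t3` on link_id: each of those 6 rows is kept; rows whose t2.link_id has no match in t3 get NULL for t3's columns.

(A, 10, 20); (B, 6, NULL); (C, 4, NULL); (G, 2, NULL); (G, 12, 38); (H, 2, NULL)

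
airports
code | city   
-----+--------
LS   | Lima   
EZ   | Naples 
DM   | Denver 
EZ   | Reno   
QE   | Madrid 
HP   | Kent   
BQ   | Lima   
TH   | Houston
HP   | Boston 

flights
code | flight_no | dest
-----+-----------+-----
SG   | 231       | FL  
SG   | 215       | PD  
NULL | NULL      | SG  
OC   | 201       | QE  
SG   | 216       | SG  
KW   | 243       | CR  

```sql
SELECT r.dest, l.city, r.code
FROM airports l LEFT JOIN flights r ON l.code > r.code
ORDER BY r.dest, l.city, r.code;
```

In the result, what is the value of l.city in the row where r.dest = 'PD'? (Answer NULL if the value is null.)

LEFT JOIN keeps every row from `airports`; unmatched rows get NULL for `flights`'s columns.
Matching on l.code > r.code. A NULL in a compared column never satisfies the condition.
- l[0] code=LS → 1 match(es) in r → 1 row(s).
- l[1] code=EZ → no match; kept with NULLs on the r side.
- l[2] code=DM → no match; kept with NULLs on the r side.
- l[3] code=EZ → no match; kept with NULLs on the r side.
- l[4] code=QE → 2 match(es) in r → 2 row(s).
- l[5] code=HP → no match; kept with NULLs on the r side.
- l[6] code=BQ → no match; kept with NULLs on the r side.
- l[7] code=TH → 5 match(es) in r → 5 row(s).
- l[8] code=HP → no match; kept with NULLs on the r side.

Houston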